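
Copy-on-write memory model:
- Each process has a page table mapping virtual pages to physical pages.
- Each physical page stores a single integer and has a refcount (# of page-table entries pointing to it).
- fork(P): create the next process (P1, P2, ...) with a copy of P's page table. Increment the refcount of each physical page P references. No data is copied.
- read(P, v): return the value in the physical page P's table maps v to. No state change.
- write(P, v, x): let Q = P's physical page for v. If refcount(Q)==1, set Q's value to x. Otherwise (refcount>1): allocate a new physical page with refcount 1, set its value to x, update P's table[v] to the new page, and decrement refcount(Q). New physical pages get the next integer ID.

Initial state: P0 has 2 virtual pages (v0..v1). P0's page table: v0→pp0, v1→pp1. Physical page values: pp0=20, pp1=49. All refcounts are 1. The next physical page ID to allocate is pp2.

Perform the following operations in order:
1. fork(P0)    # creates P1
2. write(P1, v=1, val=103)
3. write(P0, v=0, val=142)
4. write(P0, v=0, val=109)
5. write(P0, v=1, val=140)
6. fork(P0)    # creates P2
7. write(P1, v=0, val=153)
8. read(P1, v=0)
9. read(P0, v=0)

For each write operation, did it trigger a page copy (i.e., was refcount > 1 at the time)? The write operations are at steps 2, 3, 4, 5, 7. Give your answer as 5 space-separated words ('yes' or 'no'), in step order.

Op 1: fork(P0) -> P1. 2 ppages; refcounts: pp0:2 pp1:2
Op 2: write(P1, v1, 103). refcount(pp1)=2>1 -> COPY to pp2. 3 ppages; refcounts: pp0:2 pp1:1 pp2:1
Op 3: write(P0, v0, 142). refcount(pp0)=2>1 -> COPY to pp3. 4 ppages; refcounts: pp0:1 pp1:1 pp2:1 pp3:1
Op 4: write(P0, v0, 109). refcount(pp3)=1 -> write in place. 4 ppages; refcounts: pp0:1 pp1:1 pp2:1 pp3:1
Op 5: write(P0, v1, 140). refcount(pp1)=1 -> write in place. 4 ppages; refcounts: pp0:1 pp1:1 pp2:1 pp3:1
Op 6: fork(P0) -> P2. 4 ppages; refcounts: pp0:1 pp1:2 pp2:1 pp3:2
Op 7: write(P1, v0, 153). refcount(pp0)=1 -> write in place. 4 ppages; refcounts: pp0:1 pp1:2 pp2:1 pp3:2
Op 8: read(P1, v0) -> 153. No state change.
Op 9: read(P0, v0) -> 109. No state change.

yes yes no no no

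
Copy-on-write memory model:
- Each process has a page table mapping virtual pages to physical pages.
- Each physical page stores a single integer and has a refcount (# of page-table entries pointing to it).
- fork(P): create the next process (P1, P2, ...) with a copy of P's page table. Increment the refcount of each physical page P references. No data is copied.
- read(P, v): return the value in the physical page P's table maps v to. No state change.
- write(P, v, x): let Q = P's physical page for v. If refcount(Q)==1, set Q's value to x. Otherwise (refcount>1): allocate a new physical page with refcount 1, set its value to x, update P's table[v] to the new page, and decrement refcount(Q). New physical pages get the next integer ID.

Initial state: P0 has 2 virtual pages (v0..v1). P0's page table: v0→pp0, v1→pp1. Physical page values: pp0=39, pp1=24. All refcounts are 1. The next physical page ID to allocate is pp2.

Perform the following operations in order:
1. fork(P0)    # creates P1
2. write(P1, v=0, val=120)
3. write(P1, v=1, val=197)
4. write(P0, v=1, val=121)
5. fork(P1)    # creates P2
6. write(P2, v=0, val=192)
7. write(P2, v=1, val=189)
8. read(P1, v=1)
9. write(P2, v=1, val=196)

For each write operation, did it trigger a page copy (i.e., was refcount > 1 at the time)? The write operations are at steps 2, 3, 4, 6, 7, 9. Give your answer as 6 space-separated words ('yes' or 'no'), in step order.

Op 1: fork(P0) -> P1. 2 ppages; refcounts: pp0:2 pp1:2
Op 2: write(P1, v0, 120). refcount(pp0)=2>1 -> COPY to pp2. 3 ppages; refcounts: pp0:1 pp1:2 pp2:1
Op 3: write(P1, v1, 197). refcount(pp1)=2>1 -> COPY to pp3. 4 ppages; refcounts: pp0:1 pp1:1 pp2:1 pp3:1
Op 4: write(P0, v1, 121). refcount(pp1)=1 -> write in place. 4 ppages; refcounts: pp0:1 pp1:1 pp2:1 pp3:1
Op 5: fork(P1) -> P2. 4 ppages; refcounts: pp0:1 pp1:1 pp2:2 pp3:2
Op 6: write(P2, v0, 192). refcount(pp2)=2>1 -> COPY to pp4. 5 ppages; refcounts: pp0:1 pp1:1 pp2:1 pp3:2 pp4:1
Op 7: write(P2, v1, 189). refcount(pp3)=2>1 -> COPY to pp5. 6 ppages; refcounts: pp0:1 pp1:1 pp2:1 pp3:1 pp4:1 pp5:1
Op 8: read(P1, v1) -> 197. No state change.
Op 9: write(P2, v1, 196). refcount(pp5)=1 -> write in place. 6 ppages; refcounts: pp0:1 pp1:1 pp2:1 pp3:1 pp4:1 pp5:1

yes yes no yes yes no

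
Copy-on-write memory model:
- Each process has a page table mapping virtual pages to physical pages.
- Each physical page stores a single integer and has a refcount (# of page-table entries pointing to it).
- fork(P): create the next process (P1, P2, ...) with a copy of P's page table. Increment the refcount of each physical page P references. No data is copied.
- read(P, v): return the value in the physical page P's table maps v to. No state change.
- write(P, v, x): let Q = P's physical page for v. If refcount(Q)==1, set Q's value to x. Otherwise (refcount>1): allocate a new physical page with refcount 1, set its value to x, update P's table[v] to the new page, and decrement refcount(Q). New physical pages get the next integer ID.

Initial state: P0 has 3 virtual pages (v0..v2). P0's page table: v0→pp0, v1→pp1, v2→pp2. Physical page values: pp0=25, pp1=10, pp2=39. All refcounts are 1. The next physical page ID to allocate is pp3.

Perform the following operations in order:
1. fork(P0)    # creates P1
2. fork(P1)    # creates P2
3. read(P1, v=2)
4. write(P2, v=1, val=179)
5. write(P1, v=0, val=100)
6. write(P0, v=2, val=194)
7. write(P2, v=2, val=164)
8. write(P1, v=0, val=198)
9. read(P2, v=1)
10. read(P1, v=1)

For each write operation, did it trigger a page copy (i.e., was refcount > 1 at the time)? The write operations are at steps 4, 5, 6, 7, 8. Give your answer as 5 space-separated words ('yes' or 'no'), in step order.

Op 1: fork(P0) -> P1. 3 ppages; refcounts: pp0:2 pp1:2 pp2:2
Op 2: fork(P1) -> P2. 3 ppages; refcounts: pp0:3 pp1:3 pp2:3
Op 3: read(P1, v2) -> 39. No state change.
Op 4: write(P2, v1, 179). refcount(pp1)=3>1 -> COPY to pp3. 4 ppages; refcounts: pp0:3 pp1:2 pp2:3 pp3:1
Op 5: write(P1, v0, 100). refcount(pp0)=3>1 -> COPY to pp4. 5 ppages; refcounts: pp0:2 pp1:2 pp2:3 pp3:1 pp4:1
Op 6: write(P0, v2, 194). refcount(pp2)=3>1 -> COPY to pp5. 6 ppages; refcounts: pp0:2 pp1:2 pp2:2 pp3:1 pp4:1 pp5:1
Op 7: write(P2, v2, 164). refcount(pp2)=2>1 -> COPY to pp6. 7 ppages; refcounts: pp0:2 pp1:2 pp2:1 pp3:1 pp4:1 pp5:1 pp6:1
Op 8: write(P1, v0, 198). refcount(pp4)=1 -> write in place. 7 ppages; refcounts: pp0:2 pp1:2 pp2:1 pp3:1 pp4:1 pp5:1 pp6:1
Op 9: read(P2, v1) -> 179. No state change.
Op 10: read(P1, v1) -> 10. No state change.

yes yes yes yes no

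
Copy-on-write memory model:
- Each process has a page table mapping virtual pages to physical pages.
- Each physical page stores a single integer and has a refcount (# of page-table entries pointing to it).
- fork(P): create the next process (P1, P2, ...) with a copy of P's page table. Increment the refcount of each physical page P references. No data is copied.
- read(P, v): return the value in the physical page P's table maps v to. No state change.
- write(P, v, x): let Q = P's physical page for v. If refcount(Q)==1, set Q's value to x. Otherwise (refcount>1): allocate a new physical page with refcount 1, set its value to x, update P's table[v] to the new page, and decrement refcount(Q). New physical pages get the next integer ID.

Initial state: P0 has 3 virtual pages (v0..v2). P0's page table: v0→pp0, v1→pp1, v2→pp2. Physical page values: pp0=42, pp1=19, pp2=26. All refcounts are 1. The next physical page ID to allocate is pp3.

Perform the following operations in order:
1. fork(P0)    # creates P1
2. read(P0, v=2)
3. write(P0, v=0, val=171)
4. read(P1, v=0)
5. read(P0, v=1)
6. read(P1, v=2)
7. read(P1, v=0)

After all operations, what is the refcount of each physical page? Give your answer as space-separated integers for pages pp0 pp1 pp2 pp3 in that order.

Answer: 1 2 2 1

Derivation:
Op 1: fork(P0) -> P1. 3 ppages; refcounts: pp0:2 pp1:2 pp2:2
Op 2: read(P0, v2) -> 26. No state change.
Op 3: write(P0, v0, 171). refcount(pp0)=2>1 -> COPY to pp3. 4 ppages; refcounts: pp0:1 pp1:2 pp2:2 pp3:1
Op 4: read(P1, v0) -> 42. No state change.
Op 5: read(P0, v1) -> 19. No state change.
Op 6: read(P1, v2) -> 26. No state change.
Op 7: read(P1, v0) -> 42. No state change.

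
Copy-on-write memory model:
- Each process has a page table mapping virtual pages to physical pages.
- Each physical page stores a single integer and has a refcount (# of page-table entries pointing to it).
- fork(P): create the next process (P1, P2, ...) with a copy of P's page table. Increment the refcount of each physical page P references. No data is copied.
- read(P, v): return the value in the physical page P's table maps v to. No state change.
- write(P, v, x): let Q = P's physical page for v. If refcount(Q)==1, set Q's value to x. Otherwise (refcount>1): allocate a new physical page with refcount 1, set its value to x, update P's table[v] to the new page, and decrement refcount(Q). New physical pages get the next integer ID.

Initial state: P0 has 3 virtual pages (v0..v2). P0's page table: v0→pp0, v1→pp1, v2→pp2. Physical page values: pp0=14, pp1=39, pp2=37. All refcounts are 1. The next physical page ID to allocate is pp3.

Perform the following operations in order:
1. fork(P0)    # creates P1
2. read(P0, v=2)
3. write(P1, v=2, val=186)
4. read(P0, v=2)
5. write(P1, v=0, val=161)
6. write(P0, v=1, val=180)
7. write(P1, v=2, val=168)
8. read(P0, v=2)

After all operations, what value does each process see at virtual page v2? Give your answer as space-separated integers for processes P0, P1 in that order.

Op 1: fork(P0) -> P1. 3 ppages; refcounts: pp0:2 pp1:2 pp2:2
Op 2: read(P0, v2) -> 37. No state change.
Op 3: write(P1, v2, 186). refcount(pp2)=2>1 -> COPY to pp3. 4 ppages; refcounts: pp0:2 pp1:2 pp2:1 pp3:1
Op 4: read(P0, v2) -> 37. No state change.
Op 5: write(P1, v0, 161). refcount(pp0)=2>1 -> COPY to pp4. 5 ppages; refcounts: pp0:1 pp1:2 pp2:1 pp3:1 pp4:1
Op 6: write(P0, v1, 180). refcount(pp1)=2>1 -> COPY to pp5. 6 ppages; refcounts: pp0:1 pp1:1 pp2:1 pp3:1 pp4:1 pp5:1
Op 7: write(P1, v2, 168). refcount(pp3)=1 -> write in place. 6 ppages; refcounts: pp0:1 pp1:1 pp2:1 pp3:1 pp4:1 pp5:1
Op 8: read(P0, v2) -> 37. No state change.
P0: v2 -> pp2 = 37
P1: v2 -> pp3 = 168

Answer: 37 168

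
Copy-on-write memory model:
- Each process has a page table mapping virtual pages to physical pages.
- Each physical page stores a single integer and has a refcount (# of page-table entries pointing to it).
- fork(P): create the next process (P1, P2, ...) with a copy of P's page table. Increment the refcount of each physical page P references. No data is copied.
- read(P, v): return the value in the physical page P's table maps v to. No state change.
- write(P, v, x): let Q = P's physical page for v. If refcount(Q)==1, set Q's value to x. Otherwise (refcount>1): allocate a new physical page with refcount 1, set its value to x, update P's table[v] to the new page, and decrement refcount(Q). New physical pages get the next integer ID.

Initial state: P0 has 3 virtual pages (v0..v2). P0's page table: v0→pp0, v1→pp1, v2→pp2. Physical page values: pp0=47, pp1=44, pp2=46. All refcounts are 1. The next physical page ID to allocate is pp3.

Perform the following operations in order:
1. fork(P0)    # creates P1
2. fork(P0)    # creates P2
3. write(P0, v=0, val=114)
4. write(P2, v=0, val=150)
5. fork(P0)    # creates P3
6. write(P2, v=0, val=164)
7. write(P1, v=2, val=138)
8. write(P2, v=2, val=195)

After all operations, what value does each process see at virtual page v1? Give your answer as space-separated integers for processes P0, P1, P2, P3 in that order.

Answer: 44 44 44 44

Derivation:
Op 1: fork(P0) -> P1. 3 ppages; refcounts: pp0:2 pp1:2 pp2:2
Op 2: fork(P0) -> P2. 3 ppages; refcounts: pp0:3 pp1:3 pp2:3
Op 3: write(P0, v0, 114). refcount(pp0)=3>1 -> COPY to pp3. 4 ppages; refcounts: pp0:2 pp1:3 pp2:3 pp3:1
Op 4: write(P2, v0, 150). refcount(pp0)=2>1 -> COPY to pp4. 5 ppages; refcounts: pp0:1 pp1:3 pp2:3 pp3:1 pp4:1
Op 5: fork(P0) -> P3. 5 ppages; refcounts: pp0:1 pp1:4 pp2:4 pp3:2 pp4:1
Op 6: write(P2, v0, 164). refcount(pp4)=1 -> write in place. 5 ppages; refcounts: pp0:1 pp1:4 pp2:4 pp3:2 pp4:1
Op 7: write(P1, v2, 138). refcount(pp2)=4>1 -> COPY to pp5. 6 ppages; refcounts: pp0:1 pp1:4 pp2:3 pp3:2 pp4:1 pp5:1
Op 8: write(P2, v2, 195). refcount(pp2)=3>1 -> COPY to pp6. 7 ppages; refcounts: pp0:1 pp1:4 pp2:2 pp3:2 pp4:1 pp5:1 pp6:1
P0: v1 -> pp1 = 44
P1: v1 -> pp1 = 44
P2: v1 -> pp1 = 44
P3: v1 -> pp1 = 44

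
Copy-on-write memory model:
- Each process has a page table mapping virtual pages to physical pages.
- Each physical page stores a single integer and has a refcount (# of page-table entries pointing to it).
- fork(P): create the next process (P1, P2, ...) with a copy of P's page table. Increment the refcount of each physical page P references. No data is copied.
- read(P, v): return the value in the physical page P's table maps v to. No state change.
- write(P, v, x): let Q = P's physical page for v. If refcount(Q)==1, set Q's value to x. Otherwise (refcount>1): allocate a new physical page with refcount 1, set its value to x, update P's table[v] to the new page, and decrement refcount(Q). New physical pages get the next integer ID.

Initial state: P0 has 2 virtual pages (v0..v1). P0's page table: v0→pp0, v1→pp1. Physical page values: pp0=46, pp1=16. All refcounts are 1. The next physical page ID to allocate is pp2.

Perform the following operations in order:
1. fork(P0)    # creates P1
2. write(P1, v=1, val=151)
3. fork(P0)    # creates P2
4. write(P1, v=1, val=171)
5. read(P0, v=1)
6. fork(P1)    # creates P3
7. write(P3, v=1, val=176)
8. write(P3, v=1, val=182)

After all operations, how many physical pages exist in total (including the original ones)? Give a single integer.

Answer: 4

Derivation:
Op 1: fork(P0) -> P1. 2 ppages; refcounts: pp0:2 pp1:2
Op 2: write(P1, v1, 151). refcount(pp1)=2>1 -> COPY to pp2. 3 ppages; refcounts: pp0:2 pp1:1 pp2:1
Op 3: fork(P0) -> P2. 3 ppages; refcounts: pp0:3 pp1:2 pp2:1
Op 4: write(P1, v1, 171). refcount(pp2)=1 -> write in place. 3 ppages; refcounts: pp0:3 pp1:2 pp2:1
Op 5: read(P0, v1) -> 16. No state change.
Op 6: fork(P1) -> P3. 3 ppages; refcounts: pp0:4 pp1:2 pp2:2
Op 7: write(P3, v1, 176). refcount(pp2)=2>1 -> COPY to pp3. 4 ppages; refcounts: pp0:4 pp1:2 pp2:1 pp3:1
Op 8: write(P3, v1, 182). refcount(pp3)=1 -> write in place. 4 ppages; refcounts: pp0:4 pp1:2 pp2:1 pp3:1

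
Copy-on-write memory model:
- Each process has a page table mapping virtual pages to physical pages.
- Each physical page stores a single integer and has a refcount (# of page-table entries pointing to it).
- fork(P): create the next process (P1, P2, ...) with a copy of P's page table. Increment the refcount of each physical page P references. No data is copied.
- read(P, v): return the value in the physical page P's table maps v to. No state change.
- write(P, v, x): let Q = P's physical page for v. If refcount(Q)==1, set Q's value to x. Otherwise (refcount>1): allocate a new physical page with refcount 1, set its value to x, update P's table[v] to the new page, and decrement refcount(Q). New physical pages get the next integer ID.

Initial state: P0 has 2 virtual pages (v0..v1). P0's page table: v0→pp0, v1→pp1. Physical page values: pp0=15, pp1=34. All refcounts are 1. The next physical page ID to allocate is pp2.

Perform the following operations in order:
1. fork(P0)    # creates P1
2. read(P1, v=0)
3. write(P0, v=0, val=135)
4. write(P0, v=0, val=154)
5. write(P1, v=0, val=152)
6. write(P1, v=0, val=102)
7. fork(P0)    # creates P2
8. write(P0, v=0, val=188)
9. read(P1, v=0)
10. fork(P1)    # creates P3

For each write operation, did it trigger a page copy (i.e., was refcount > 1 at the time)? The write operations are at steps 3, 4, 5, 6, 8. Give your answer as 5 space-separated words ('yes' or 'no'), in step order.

Op 1: fork(P0) -> P1. 2 ppages; refcounts: pp0:2 pp1:2
Op 2: read(P1, v0) -> 15. No state change.
Op 3: write(P0, v0, 135). refcount(pp0)=2>1 -> COPY to pp2. 3 ppages; refcounts: pp0:1 pp1:2 pp2:1
Op 4: write(P0, v0, 154). refcount(pp2)=1 -> write in place. 3 ppages; refcounts: pp0:1 pp1:2 pp2:1
Op 5: write(P1, v0, 152). refcount(pp0)=1 -> write in place. 3 ppages; refcounts: pp0:1 pp1:2 pp2:1
Op 6: write(P1, v0, 102). refcount(pp0)=1 -> write in place. 3 ppages; refcounts: pp0:1 pp1:2 pp2:1
Op 7: fork(P0) -> P2. 3 ppages; refcounts: pp0:1 pp1:3 pp2:2
Op 8: write(P0, v0, 188). refcount(pp2)=2>1 -> COPY to pp3. 4 ppages; refcounts: pp0:1 pp1:3 pp2:1 pp3:1
Op 9: read(P1, v0) -> 102. No state change.
Op 10: fork(P1) -> P3. 4 ppages; refcounts: pp0:2 pp1:4 pp2:1 pp3:1

yes no no no yes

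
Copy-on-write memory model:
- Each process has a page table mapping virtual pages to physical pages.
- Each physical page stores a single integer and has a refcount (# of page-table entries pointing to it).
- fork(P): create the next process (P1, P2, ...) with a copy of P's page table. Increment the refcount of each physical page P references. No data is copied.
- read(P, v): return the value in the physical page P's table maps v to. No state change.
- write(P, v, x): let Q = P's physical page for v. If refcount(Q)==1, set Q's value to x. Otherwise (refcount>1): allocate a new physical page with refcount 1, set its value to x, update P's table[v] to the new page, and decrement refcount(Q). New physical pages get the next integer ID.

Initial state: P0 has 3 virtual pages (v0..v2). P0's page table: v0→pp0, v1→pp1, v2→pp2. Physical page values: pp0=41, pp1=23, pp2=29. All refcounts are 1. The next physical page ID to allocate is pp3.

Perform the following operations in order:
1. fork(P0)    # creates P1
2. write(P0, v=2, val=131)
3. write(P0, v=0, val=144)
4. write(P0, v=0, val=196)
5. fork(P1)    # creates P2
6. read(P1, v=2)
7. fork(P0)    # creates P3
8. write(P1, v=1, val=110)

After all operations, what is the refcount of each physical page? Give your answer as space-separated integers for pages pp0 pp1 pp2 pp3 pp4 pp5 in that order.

Op 1: fork(P0) -> P1. 3 ppages; refcounts: pp0:2 pp1:2 pp2:2
Op 2: write(P0, v2, 131). refcount(pp2)=2>1 -> COPY to pp3. 4 ppages; refcounts: pp0:2 pp1:2 pp2:1 pp3:1
Op 3: write(P0, v0, 144). refcount(pp0)=2>1 -> COPY to pp4. 5 ppages; refcounts: pp0:1 pp1:2 pp2:1 pp3:1 pp4:1
Op 4: write(P0, v0, 196). refcount(pp4)=1 -> write in place. 5 ppages; refcounts: pp0:1 pp1:2 pp2:1 pp3:1 pp4:1
Op 5: fork(P1) -> P2. 5 ppages; refcounts: pp0:2 pp1:3 pp2:2 pp3:1 pp4:1
Op 6: read(P1, v2) -> 29. No state change.
Op 7: fork(P0) -> P3. 5 ppages; refcounts: pp0:2 pp1:4 pp2:2 pp3:2 pp4:2
Op 8: write(P1, v1, 110). refcount(pp1)=4>1 -> COPY to pp5. 6 ppages; refcounts: pp0:2 pp1:3 pp2:2 pp3:2 pp4:2 pp5:1

Answer: 2 3 2 2 2 1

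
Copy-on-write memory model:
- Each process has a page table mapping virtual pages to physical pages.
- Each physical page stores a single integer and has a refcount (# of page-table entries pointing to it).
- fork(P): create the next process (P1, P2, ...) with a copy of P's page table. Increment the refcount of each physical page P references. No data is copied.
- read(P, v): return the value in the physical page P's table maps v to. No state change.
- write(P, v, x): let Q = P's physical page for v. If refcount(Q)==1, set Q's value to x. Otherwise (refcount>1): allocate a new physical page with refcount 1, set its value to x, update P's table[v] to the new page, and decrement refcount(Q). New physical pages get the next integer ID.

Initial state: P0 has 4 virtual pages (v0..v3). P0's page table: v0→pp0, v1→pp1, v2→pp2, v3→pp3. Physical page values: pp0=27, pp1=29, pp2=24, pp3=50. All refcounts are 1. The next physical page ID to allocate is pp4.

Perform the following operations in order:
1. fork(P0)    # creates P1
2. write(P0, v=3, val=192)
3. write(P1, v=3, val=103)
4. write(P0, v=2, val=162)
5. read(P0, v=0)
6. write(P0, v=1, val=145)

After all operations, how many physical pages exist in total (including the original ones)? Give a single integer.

Answer: 7

Derivation:
Op 1: fork(P0) -> P1. 4 ppages; refcounts: pp0:2 pp1:2 pp2:2 pp3:2
Op 2: write(P0, v3, 192). refcount(pp3)=2>1 -> COPY to pp4. 5 ppages; refcounts: pp0:2 pp1:2 pp2:2 pp3:1 pp4:1
Op 3: write(P1, v3, 103). refcount(pp3)=1 -> write in place. 5 ppages; refcounts: pp0:2 pp1:2 pp2:2 pp3:1 pp4:1
Op 4: write(P0, v2, 162). refcount(pp2)=2>1 -> COPY to pp5. 6 ppages; refcounts: pp0:2 pp1:2 pp2:1 pp3:1 pp4:1 pp5:1
Op 5: read(P0, v0) -> 27. No state change.
Op 6: write(P0, v1, 145). refcount(pp1)=2>1 -> COPY to pp6. 7 ppages; refcounts: pp0:2 pp1:1 pp2:1 pp3:1 pp4:1 pp5:1 pp6:1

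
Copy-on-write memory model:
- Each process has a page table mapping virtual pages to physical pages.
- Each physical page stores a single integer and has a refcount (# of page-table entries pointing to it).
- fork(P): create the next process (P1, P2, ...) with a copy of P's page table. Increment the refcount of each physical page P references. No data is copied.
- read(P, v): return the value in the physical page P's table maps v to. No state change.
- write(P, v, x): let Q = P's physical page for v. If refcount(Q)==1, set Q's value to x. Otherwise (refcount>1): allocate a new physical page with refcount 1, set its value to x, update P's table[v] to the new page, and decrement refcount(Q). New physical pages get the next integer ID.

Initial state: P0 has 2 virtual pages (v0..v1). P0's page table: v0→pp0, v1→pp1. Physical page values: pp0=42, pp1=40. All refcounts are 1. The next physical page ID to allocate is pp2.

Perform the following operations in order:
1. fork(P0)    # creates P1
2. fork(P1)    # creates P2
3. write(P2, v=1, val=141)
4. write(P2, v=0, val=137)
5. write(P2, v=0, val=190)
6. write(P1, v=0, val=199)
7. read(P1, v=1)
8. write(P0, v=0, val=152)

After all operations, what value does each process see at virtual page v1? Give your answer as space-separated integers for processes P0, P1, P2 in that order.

Op 1: fork(P0) -> P1. 2 ppages; refcounts: pp0:2 pp1:2
Op 2: fork(P1) -> P2. 2 ppages; refcounts: pp0:3 pp1:3
Op 3: write(P2, v1, 141). refcount(pp1)=3>1 -> COPY to pp2. 3 ppages; refcounts: pp0:3 pp1:2 pp2:1
Op 4: write(P2, v0, 137). refcount(pp0)=3>1 -> COPY to pp3. 4 ppages; refcounts: pp0:2 pp1:2 pp2:1 pp3:1
Op 5: write(P2, v0, 190). refcount(pp3)=1 -> write in place. 4 ppages; refcounts: pp0:2 pp1:2 pp2:1 pp3:1
Op 6: write(P1, v0, 199). refcount(pp0)=2>1 -> COPY to pp4. 5 ppages; refcounts: pp0:1 pp1:2 pp2:1 pp3:1 pp4:1
Op 7: read(P1, v1) -> 40. No state change.
Op 8: write(P0, v0, 152). refcount(pp0)=1 -> write in place. 5 ppages; refcounts: pp0:1 pp1:2 pp2:1 pp3:1 pp4:1
P0: v1 -> pp1 = 40
P1: v1 -> pp1 = 40
P2: v1 -> pp2 = 141

Answer: 40 40 141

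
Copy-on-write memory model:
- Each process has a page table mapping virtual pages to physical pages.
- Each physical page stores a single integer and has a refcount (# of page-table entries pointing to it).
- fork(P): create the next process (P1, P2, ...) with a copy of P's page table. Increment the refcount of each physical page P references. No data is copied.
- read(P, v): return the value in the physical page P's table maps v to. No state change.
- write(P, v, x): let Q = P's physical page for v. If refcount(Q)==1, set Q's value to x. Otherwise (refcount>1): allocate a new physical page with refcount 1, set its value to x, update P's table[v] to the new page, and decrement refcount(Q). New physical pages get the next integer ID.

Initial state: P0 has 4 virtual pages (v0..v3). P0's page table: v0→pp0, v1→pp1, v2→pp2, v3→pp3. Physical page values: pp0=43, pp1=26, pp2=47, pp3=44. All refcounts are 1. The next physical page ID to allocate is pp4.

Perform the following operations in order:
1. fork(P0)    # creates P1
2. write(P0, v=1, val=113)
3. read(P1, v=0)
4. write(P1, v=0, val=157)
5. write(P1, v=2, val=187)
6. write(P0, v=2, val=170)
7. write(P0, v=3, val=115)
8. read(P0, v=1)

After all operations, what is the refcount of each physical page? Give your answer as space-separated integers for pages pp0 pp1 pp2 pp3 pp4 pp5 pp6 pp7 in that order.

Op 1: fork(P0) -> P1. 4 ppages; refcounts: pp0:2 pp1:2 pp2:2 pp3:2
Op 2: write(P0, v1, 113). refcount(pp1)=2>1 -> COPY to pp4. 5 ppages; refcounts: pp0:2 pp1:1 pp2:2 pp3:2 pp4:1
Op 3: read(P1, v0) -> 43. No state change.
Op 4: write(P1, v0, 157). refcount(pp0)=2>1 -> COPY to pp5. 6 ppages; refcounts: pp0:1 pp1:1 pp2:2 pp3:2 pp4:1 pp5:1
Op 5: write(P1, v2, 187). refcount(pp2)=2>1 -> COPY to pp6. 7 ppages; refcounts: pp0:1 pp1:1 pp2:1 pp3:2 pp4:1 pp5:1 pp6:1
Op 6: write(P0, v2, 170). refcount(pp2)=1 -> write in place. 7 ppages; refcounts: pp0:1 pp1:1 pp2:1 pp3:2 pp4:1 pp5:1 pp6:1
Op 7: write(P0, v3, 115). refcount(pp3)=2>1 -> COPY to pp7. 8 ppages; refcounts: pp0:1 pp1:1 pp2:1 pp3:1 pp4:1 pp5:1 pp6:1 pp7:1
Op 8: read(P0, v1) -> 113. No state change.

Answer: 1 1 1 1 1 1 1 1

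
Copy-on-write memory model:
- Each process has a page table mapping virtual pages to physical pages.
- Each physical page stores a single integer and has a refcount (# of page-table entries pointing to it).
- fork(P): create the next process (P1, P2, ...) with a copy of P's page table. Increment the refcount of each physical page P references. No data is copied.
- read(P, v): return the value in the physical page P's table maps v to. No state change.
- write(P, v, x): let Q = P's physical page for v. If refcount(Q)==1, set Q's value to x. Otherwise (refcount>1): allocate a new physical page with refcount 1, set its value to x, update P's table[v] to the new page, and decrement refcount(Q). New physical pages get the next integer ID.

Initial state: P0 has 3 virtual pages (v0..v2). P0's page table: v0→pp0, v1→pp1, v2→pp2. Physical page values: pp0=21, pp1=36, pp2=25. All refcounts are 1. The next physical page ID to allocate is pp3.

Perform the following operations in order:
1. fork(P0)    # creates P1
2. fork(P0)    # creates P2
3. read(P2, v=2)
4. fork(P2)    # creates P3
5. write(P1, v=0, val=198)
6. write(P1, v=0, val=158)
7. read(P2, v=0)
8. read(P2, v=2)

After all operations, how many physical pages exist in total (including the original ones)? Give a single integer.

Op 1: fork(P0) -> P1. 3 ppages; refcounts: pp0:2 pp1:2 pp2:2
Op 2: fork(P0) -> P2. 3 ppages; refcounts: pp0:3 pp1:3 pp2:3
Op 3: read(P2, v2) -> 25. No state change.
Op 4: fork(P2) -> P3. 3 ppages; refcounts: pp0:4 pp1:4 pp2:4
Op 5: write(P1, v0, 198). refcount(pp0)=4>1 -> COPY to pp3. 4 ppages; refcounts: pp0:3 pp1:4 pp2:4 pp3:1
Op 6: write(P1, v0, 158). refcount(pp3)=1 -> write in place. 4 ppages; refcounts: pp0:3 pp1:4 pp2:4 pp3:1
Op 7: read(P2, v0) -> 21. No state change.
Op 8: read(P2, v2) -> 25. No state change.

Answer: 4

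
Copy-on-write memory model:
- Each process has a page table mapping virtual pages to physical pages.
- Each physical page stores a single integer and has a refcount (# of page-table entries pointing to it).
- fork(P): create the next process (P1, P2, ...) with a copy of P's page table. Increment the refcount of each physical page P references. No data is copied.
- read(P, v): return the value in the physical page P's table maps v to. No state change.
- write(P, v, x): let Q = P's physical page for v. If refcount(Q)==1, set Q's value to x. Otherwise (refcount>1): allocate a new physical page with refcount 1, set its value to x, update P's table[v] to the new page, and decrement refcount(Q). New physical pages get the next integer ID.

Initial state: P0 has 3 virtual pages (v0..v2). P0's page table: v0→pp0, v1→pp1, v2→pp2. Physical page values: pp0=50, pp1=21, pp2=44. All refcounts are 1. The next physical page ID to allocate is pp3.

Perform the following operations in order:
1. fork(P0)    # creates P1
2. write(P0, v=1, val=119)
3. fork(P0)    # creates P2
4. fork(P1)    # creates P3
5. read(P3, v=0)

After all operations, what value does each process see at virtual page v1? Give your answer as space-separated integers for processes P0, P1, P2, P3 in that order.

Op 1: fork(P0) -> P1. 3 ppages; refcounts: pp0:2 pp1:2 pp2:2
Op 2: write(P0, v1, 119). refcount(pp1)=2>1 -> COPY to pp3. 4 ppages; refcounts: pp0:2 pp1:1 pp2:2 pp3:1
Op 3: fork(P0) -> P2. 4 ppages; refcounts: pp0:3 pp1:1 pp2:3 pp3:2
Op 4: fork(P1) -> P3. 4 ppages; refcounts: pp0:4 pp1:2 pp2:4 pp3:2
Op 5: read(P3, v0) -> 50. No state change.
P0: v1 -> pp3 = 119
P1: v1 -> pp1 = 21
P2: v1 -> pp3 = 119
P3: v1 -> pp1 = 21

Answer: 119 21 119 21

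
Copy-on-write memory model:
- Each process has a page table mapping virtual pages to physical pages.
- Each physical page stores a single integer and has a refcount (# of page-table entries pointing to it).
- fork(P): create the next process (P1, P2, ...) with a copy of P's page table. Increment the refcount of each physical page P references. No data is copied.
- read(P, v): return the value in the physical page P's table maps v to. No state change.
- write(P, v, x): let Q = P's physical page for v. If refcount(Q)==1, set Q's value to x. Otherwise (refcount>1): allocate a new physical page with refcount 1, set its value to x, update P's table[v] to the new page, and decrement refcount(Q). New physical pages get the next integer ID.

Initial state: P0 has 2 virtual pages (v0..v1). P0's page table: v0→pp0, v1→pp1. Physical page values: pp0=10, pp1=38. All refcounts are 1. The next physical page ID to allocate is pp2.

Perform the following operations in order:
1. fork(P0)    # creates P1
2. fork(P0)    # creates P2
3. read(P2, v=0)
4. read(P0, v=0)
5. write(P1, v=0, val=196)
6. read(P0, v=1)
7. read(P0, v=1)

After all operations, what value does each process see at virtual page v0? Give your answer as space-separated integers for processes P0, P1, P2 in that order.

Answer: 10 196 10

Derivation:
Op 1: fork(P0) -> P1. 2 ppages; refcounts: pp0:2 pp1:2
Op 2: fork(P0) -> P2. 2 ppages; refcounts: pp0:3 pp1:3
Op 3: read(P2, v0) -> 10. No state change.
Op 4: read(P0, v0) -> 10. No state change.
Op 5: write(P1, v0, 196). refcount(pp0)=3>1 -> COPY to pp2. 3 ppages; refcounts: pp0:2 pp1:3 pp2:1
Op 6: read(P0, v1) -> 38. No state change.
Op 7: read(P0, v1) -> 38. No state change.
P0: v0 -> pp0 = 10
P1: v0 -> pp2 = 196
P2: v0 -> pp0 = 10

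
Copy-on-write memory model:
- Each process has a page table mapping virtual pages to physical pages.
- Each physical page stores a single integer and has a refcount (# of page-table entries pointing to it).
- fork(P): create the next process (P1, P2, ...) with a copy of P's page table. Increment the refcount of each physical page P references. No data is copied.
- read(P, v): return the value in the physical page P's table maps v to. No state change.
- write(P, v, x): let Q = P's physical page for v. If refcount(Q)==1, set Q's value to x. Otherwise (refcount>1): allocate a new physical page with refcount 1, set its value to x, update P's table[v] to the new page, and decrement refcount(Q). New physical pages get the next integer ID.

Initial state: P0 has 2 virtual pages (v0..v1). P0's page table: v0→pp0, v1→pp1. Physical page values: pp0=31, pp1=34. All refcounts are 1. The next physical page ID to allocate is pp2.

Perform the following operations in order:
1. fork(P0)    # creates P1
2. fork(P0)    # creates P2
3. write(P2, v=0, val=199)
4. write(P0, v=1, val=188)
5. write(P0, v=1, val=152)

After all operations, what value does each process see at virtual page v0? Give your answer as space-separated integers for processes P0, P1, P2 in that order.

Op 1: fork(P0) -> P1. 2 ppages; refcounts: pp0:2 pp1:2
Op 2: fork(P0) -> P2. 2 ppages; refcounts: pp0:3 pp1:3
Op 3: write(P2, v0, 199). refcount(pp0)=3>1 -> COPY to pp2. 3 ppages; refcounts: pp0:2 pp1:3 pp2:1
Op 4: write(P0, v1, 188). refcount(pp1)=3>1 -> COPY to pp3. 4 ppages; refcounts: pp0:2 pp1:2 pp2:1 pp3:1
Op 5: write(P0, v1, 152). refcount(pp3)=1 -> write in place. 4 ppages; refcounts: pp0:2 pp1:2 pp2:1 pp3:1
P0: v0 -> pp0 = 31
P1: v0 -> pp0 = 31
P2: v0 -> pp2 = 199

Answer: 31 31 199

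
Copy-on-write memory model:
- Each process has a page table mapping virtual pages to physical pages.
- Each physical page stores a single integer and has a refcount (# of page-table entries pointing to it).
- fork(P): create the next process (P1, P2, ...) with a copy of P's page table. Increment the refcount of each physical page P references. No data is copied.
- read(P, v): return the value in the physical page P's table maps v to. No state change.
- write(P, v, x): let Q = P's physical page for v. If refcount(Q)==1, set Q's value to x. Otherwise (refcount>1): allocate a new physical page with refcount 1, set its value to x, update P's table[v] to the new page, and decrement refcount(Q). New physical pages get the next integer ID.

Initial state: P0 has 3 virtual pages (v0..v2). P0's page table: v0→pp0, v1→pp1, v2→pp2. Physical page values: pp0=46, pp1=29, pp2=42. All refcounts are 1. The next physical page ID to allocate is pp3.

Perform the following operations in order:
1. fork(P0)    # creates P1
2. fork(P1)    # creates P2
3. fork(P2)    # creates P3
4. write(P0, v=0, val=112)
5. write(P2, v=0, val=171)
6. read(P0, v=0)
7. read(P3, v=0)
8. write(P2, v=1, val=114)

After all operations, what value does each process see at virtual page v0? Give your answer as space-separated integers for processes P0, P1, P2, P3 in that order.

Answer: 112 46 171 46

Derivation:
Op 1: fork(P0) -> P1. 3 ppages; refcounts: pp0:2 pp1:2 pp2:2
Op 2: fork(P1) -> P2. 3 ppages; refcounts: pp0:3 pp1:3 pp2:3
Op 3: fork(P2) -> P3. 3 ppages; refcounts: pp0:4 pp1:4 pp2:4
Op 4: write(P0, v0, 112). refcount(pp0)=4>1 -> COPY to pp3. 4 ppages; refcounts: pp0:3 pp1:4 pp2:4 pp3:1
Op 5: write(P2, v0, 171). refcount(pp0)=3>1 -> COPY to pp4. 5 ppages; refcounts: pp0:2 pp1:4 pp2:4 pp3:1 pp4:1
Op 6: read(P0, v0) -> 112. No state change.
Op 7: read(P3, v0) -> 46. No state change.
Op 8: write(P2, v1, 114). refcount(pp1)=4>1 -> COPY to pp5. 6 ppages; refcounts: pp0:2 pp1:3 pp2:4 pp3:1 pp4:1 pp5:1
P0: v0 -> pp3 = 112
P1: v0 -> pp0 = 46
P2: v0 -> pp4 = 171
P3: v0 -> pp0 = 46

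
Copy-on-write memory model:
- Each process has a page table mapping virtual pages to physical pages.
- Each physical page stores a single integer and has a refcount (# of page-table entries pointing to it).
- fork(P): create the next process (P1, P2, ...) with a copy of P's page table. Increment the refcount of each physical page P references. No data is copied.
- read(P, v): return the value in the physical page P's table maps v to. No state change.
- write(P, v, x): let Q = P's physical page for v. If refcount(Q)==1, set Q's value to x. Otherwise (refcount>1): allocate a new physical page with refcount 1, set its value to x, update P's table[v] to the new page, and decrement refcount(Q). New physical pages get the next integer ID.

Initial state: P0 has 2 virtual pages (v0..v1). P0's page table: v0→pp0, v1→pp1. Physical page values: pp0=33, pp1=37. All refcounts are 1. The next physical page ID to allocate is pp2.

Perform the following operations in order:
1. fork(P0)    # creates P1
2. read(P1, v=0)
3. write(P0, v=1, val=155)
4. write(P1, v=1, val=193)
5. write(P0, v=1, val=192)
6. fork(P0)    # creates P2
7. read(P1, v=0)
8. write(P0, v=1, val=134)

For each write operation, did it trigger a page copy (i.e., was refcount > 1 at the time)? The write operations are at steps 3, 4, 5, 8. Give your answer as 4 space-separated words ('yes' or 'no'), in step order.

Op 1: fork(P0) -> P1. 2 ppages; refcounts: pp0:2 pp1:2
Op 2: read(P1, v0) -> 33. No state change.
Op 3: write(P0, v1, 155). refcount(pp1)=2>1 -> COPY to pp2. 3 ppages; refcounts: pp0:2 pp1:1 pp2:1
Op 4: write(P1, v1, 193). refcount(pp1)=1 -> write in place. 3 ppages; refcounts: pp0:2 pp1:1 pp2:1
Op 5: write(P0, v1, 192). refcount(pp2)=1 -> write in place. 3 ppages; refcounts: pp0:2 pp1:1 pp2:1
Op 6: fork(P0) -> P2. 3 ppages; refcounts: pp0:3 pp1:1 pp2:2
Op 7: read(P1, v0) -> 33. No state change.
Op 8: write(P0, v1, 134). refcount(pp2)=2>1 -> COPY to pp3. 4 ppages; refcounts: pp0:3 pp1:1 pp2:1 pp3:1

yes no no yes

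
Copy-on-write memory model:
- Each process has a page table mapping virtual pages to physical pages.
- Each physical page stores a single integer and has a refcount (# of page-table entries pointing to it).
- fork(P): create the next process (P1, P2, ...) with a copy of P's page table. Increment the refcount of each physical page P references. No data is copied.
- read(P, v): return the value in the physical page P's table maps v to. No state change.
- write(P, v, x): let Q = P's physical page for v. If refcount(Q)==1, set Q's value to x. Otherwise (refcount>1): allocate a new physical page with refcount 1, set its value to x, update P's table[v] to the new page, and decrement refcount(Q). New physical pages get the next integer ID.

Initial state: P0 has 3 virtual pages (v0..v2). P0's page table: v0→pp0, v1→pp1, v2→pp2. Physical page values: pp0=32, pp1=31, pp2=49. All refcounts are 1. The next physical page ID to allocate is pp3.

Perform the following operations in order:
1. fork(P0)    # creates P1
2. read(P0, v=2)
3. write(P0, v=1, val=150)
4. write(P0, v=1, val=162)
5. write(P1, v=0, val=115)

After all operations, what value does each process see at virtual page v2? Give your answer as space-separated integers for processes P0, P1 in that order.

Op 1: fork(P0) -> P1. 3 ppages; refcounts: pp0:2 pp1:2 pp2:2
Op 2: read(P0, v2) -> 49. No state change.
Op 3: write(P0, v1, 150). refcount(pp1)=2>1 -> COPY to pp3. 4 ppages; refcounts: pp0:2 pp1:1 pp2:2 pp3:1
Op 4: write(P0, v1, 162). refcount(pp3)=1 -> write in place. 4 ppages; refcounts: pp0:2 pp1:1 pp2:2 pp3:1
Op 5: write(P1, v0, 115). refcount(pp0)=2>1 -> COPY to pp4. 5 ppages; refcounts: pp0:1 pp1:1 pp2:2 pp3:1 pp4:1
P0: v2 -> pp2 = 49
P1: v2 -> pp2 = 49

Answer: 49 49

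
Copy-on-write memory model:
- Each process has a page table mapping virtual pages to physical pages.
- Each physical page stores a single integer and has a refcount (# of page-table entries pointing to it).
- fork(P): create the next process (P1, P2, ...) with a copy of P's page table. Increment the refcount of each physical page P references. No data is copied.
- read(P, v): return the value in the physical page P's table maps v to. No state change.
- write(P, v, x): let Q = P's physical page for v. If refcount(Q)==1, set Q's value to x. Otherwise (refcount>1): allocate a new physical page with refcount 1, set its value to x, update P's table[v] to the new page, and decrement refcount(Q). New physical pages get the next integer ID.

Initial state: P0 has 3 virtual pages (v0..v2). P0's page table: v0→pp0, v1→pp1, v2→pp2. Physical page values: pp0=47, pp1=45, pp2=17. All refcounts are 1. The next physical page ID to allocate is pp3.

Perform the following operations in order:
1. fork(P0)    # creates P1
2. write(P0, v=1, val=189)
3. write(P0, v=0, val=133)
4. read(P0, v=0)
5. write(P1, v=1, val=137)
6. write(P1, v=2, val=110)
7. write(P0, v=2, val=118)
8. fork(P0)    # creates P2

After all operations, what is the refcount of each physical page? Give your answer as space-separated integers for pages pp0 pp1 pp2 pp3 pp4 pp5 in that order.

Answer: 1 1 2 2 2 1

Derivation:
Op 1: fork(P0) -> P1. 3 ppages; refcounts: pp0:2 pp1:2 pp2:2
Op 2: write(P0, v1, 189). refcount(pp1)=2>1 -> COPY to pp3. 4 ppages; refcounts: pp0:2 pp1:1 pp2:2 pp3:1
Op 3: write(P0, v0, 133). refcount(pp0)=2>1 -> COPY to pp4. 5 ppages; refcounts: pp0:1 pp1:1 pp2:2 pp3:1 pp4:1
Op 4: read(P0, v0) -> 133. No state change.
Op 5: write(P1, v1, 137). refcount(pp1)=1 -> write in place. 5 ppages; refcounts: pp0:1 pp1:1 pp2:2 pp3:1 pp4:1
Op 6: write(P1, v2, 110). refcount(pp2)=2>1 -> COPY to pp5. 6 ppages; refcounts: pp0:1 pp1:1 pp2:1 pp3:1 pp4:1 pp5:1
Op 7: write(P0, v2, 118). refcount(pp2)=1 -> write in place. 6 ppages; refcounts: pp0:1 pp1:1 pp2:1 pp3:1 pp4:1 pp5:1
Op 8: fork(P0) -> P2. 6 ppages; refcounts: pp0:1 pp1:1 pp2:2 pp3:2 pp4:2 pp5:1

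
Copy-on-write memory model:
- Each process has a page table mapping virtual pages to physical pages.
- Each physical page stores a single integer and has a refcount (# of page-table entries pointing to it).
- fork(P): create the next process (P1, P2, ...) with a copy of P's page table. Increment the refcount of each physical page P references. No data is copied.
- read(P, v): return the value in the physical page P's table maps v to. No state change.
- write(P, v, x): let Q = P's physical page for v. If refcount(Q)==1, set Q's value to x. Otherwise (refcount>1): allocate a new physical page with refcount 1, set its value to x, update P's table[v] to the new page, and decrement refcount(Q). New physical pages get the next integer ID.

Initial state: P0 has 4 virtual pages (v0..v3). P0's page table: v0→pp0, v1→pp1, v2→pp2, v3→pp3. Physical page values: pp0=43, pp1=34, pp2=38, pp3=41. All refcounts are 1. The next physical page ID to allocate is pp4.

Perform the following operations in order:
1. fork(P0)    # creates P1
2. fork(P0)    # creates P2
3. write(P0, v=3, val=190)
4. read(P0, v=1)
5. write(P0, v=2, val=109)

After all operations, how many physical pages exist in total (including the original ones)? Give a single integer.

Op 1: fork(P0) -> P1. 4 ppages; refcounts: pp0:2 pp1:2 pp2:2 pp3:2
Op 2: fork(P0) -> P2. 4 ppages; refcounts: pp0:3 pp1:3 pp2:3 pp3:3
Op 3: write(P0, v3, 190). refcount(pp3)=3>1 -> COPY to pp4. 5 ppages; refcounts: pp0:3 pp1:3 pp2:3 pp3:2 pp4:1
Op 4: read(P0, v1) -> 34. No state change.
Op 5: write(P0, v2, 109). refcount(pp2)=3>1 -> COPY to pp5. 6 ppages; refcounts: pp0:3 pp1:3 pp2:2 pp3:2 pp4:1 pp5:1

Answer: 6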